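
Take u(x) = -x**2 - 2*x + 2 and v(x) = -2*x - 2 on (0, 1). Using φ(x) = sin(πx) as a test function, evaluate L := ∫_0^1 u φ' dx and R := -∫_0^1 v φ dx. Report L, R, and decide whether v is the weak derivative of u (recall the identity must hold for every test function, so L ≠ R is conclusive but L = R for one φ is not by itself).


LHS = 6/π, RHS = 6/π. Yes, v = u' weakly.

u(x) = -x**2 - 2*x + 2, classical derivative u'(x) = -2*x - 2.
φ(x) = sin(πx), so φ'(x) = π*cos(π*x).
Note φ(0) = φ(1) = 0, so the boundary term u·φ vanishes.
LHS = ∫_0^1 u(x) φ'(x) dx = ∫_0^1 (-π*x^2*cos(π*x) - 2*π*x*cos(π*x) + 2*π*cos(π*x)) dx. Term by term:
  ∫_0^1 2*π*cos(π*x) dx = 0;  ∫_0^1 -π*x^2*cos(π*x) dx = 2/π;  ∫_0^1 -2*π*x*cos(π*x) dx = 4/π.
Sum: 0 + 2/π + 4/π = 6/π.
So LHS = 6/π.
∫_0^1 v(x) φ(x) dx = ∫_0^1 (-2*x*sin(π*x) - 2*sin(π*x)) dx. Term by term:
  ∫_0^1 -2*sin(π*x) dx = -4/π;  ∫_0^1 -2*x*sin(π*x) dx = -2/π.
Sum: -4/π − 2/π = -6/π.
So RHS = -∫_0^1 v(x) φ(x) dx = 6/π.
LHS = RHS, so the identity holds for this test φ.
Moreover u is smooth here and v(x) = u'(x) = -2*x - 2 pointwise, so the identity holds for every test function. Hence v is the weak derivative of u.


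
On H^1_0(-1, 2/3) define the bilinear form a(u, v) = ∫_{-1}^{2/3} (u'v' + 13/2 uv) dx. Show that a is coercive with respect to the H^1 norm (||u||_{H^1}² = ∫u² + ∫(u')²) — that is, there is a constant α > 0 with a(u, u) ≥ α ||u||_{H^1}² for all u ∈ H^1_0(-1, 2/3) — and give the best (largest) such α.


α = 1

Coercivity of a(·,·) on H^1_0(-1, 2/3) means a(u, u) ≥ α ||u||_{H^1}² for every u ∈ H^1_0.
The interval has length L = 5/3, and Poincaré/coercivity depend only on L. Here a(u, u) = ∫(u')² + (13/2)·∫u².
Here c = 13/2 ≥ 1, so a(u,u) = ∫(u')² + c∫u² ≥ ∫(u')² + ∫u² = ||u||_{H^1}², i.e. α = 1 works. No larger α is possible: a(u,u) ≥ α||u||_{H^1}² means (1−α)∫(u')² ≥ (α−c)∫u², and for the modes u_n = sin(nπ(x−x₀)/L) (x₀ the left endpoint) one has ∫u_n²/∫(u_n')² = (L/(nπ))² → 0, so a(u_n,u_n)/||u_n||_{H^1}² → 1. Hence the optimal constant is α = 1.
Therefore α = 1.


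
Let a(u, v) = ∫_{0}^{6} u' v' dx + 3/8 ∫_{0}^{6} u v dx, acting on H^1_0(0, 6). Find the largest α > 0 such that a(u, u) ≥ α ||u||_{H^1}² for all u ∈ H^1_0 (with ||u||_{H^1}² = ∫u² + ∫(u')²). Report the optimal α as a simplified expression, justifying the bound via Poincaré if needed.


α = (π^2 + 27/2)/(π^2 + 36)

Coercivity of a(·,·) on H^1_0(0, 6) means a(u, u) ≥ α ||u||_{H^1}² for every u ∈ H^1_0.
The interval has length L = 6, and Poincaré/coercivity depend only on L. Here a(u, u) = ∫(u')² + (3/8)·∫u².
Here 0 < c = 3/8 < 1. The condition a(u,u) ≥ α||u||_{H^1}² reads (1−α)∫(u')² ≥ (α−c)∫u². Any admissible α is ≤ 1 (rapidly oscillating u have ∫u²/∫(u')² → 0), and α = 1 would force 0 ≥ (1−c)∫u², impossible since c < 1; so 1−α > 0. By the sharp Poincaré inequality on H^1_0 of an interval of length L, ∫(u')² ≥ (π/L)²∫u² with equality for the first sine mode sin(π(x−x₀)/L) (x₀ the left endpoint), so the inequality holds for all u iff (1−α)(π/L)² ≥ α − c, i.e. α ≤ ((π/L)² + c)/((π/L)² + 1) = (1 + c(L/π)²)/(1 + (L/π)²). With (π/L)² = π^2/36 and c = 3/8, the largest admissible constant is α = ((π/L)² + c)/((π/L)² + 1).
Simplifying, α = (π^2 + 27/2)/(π^2 + 36).


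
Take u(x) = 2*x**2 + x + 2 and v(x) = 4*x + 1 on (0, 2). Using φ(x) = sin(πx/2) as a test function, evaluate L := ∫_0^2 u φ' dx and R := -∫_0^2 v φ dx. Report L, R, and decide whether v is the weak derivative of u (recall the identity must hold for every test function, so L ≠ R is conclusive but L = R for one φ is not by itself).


LHS = -20/π, RHS = -20/π. Yes, v = u' weakly.

u(x) = 2*x**2 + x + 2, classical derivative u'(x) = 4*x + 1.
φ(x) = sin(πx/2), so φ'(x) = π*cos(π*x/2)/2.
Note φ(0) = φ(2) = 0, so the boundary term u·φ vanishes.
LHS = ∫_0^2 u(x) φ'(x) dx = ∫_0^2 (π*x^2*cos(π*x/2) + π*x*cos(π*x/2)/2 + π*cos(π*x/2)) dx. Term by term:
  ∫_0^2 π*cos(π*x/2) dx = 0;  ∫_0^2 π*x^2*cos(π*x/2) dx = -16/π;  ∫_0^2 π*x*cos(π*x/2)/2 dx = -4/π.
Sum: 0 − 16/π − 4/π = -20/π.
So LHS = -20/π.
∫_0^2 v(x) φ(x) dx = ∫_0^2 (4*x*sin(π*x/2) + sin(π*x/2)) dx. Term by term:
  ∫_0^2 4*x*sin(π*x/2) dx = 16/π;  ∫_0^2 sin(π*x/2) dx = 4/π.
Sum: 16/π + 4/π = 20/π.
So RHS = -∫_0^2 v(x) φ(x) dx = -20/π.
LHS = RHS, so the identity holds for this test φ.
Moreover u is smooth here and v(x) = u'(x) = 4*x + 1 pointwise, so the identity holds for every test function. Hence v is the weak derivative of u.


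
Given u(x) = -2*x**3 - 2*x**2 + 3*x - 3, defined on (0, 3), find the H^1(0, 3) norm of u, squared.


||u||_{H^1}^2 = 154998/35

The H^1 norm (squared) on an interval (0, L) is
  ||u||_{H^1}^2 = ∫_0^L u(x)^2 dx + ∫_0^L u'(x)^2 dx.
Compute u'(x) = -6*x**2 - 4*x + 3.
Then u(x)^2 = 4*x**6 + 8*x**5 - 8*x**4 + 21*x**2 - 18*x + 9 and u'(x)^2 = 36*x**4 + 48*x**3 - 20*x**2 - 24*x + 9.
Integrate each monomial from 0 to 3 using ∫_0^3 c·x^n dx = c·3^(n+1)/(n+1):
  ∫_0^3 u(x)^2 dx = ∫_0^3 (4*x^6 + 8*x^5 - 8*x^4 + 21*x^2 - 18*x + 9) dx. Term by term:
    ∫_0^3 4*x^6 dx = 8748/7;  ∫_0^3 8*x^5 dx = 972;  ∫_0^3 -8*x^4 dx = -1944/5;
    ∫_0^3 21*x^2 dx = 189;  ∫_0^3 -18*x dx = -81;  ∫_0^3 9 dx = 27.
  Sum: 8748/7 + 972 − 1944/5 + 189 − 81 + 27 = 68877/35.
  ∫_0^3 u'(x)^2 dx = ∫_0^3 (36*x^4 + 48*x^3 - 20*x^2 - 24*x + 9) dx. Term by term:
    ∫_0^3 36*x^4 dx = 8748/5;  ∫_0^3 48*x^3 dx = 972;  ∫_0^3 -20*x^2 dx = -180;
    ∫_0^3 -24*x dx = -108;  ∫_0^3 9 dx = 27.
  Sum: 8748/5 + 972 − 180 − 108 + 27 = 12303/5.
Adding: ||u||_{H^1}^2 = 68877/35 + 12303/5 = 154998/35.


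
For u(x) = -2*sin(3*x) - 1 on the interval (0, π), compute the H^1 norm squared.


||u||_{H^1(0,π)}^2 = 8/3 + 21*π

u'(x) = -6*cos(3*x).
Expand u² and (u')² and integrate term by term on (0, π), using: for integers n ≥ 1, ∫_0^π sin²(nx) dx = ∫_0^π cos²(nx) dx = π/2; for n ≠ n', ∫_0^π sin(nx)sin(n'x) dx = ∫_0^π cos(nx)cos(n'x) dx = 0; and by product-to-sum, ∫_0^π sin(nx)cos(n'x) dx = ½∫_0^π [sin((n+n')x) + sin((n−n')x)] dx, which is 0 when n+n' is even and 2n/(n²−n'²) when n+n' is odd (it need not vanish on (0, π)). For the constant mode: ∫_0^π 1 dx = π, ∫_0^π cos(nx) dx = 0, ∫_0^π sin(nx) dx = (1−(−1)^n)/n.
  u² squared terms: (-1)²·∫1 dx = 1·π = π;  (-2)²·∫sin(3x)² dx = 4·π/2 = 2*π.
  u² cross terms: 2·(-1)·(-2)·∫1·sin(3x) dx = 4·(2/3) = 8/3.
  So ∫_0^π u² dx = π + 2*π + 8/3 = 8/3 + 3*π.
  (u')² squared terms: (-6)²·∫cos(3x)² dx = 36·π/2 = 18*π.
  So ∫_0^π (u')² dx = 18*π.
||u||_{H^1}^2 = (8/3 + 3*π) + (18*π) = 8/3 + 21*π.


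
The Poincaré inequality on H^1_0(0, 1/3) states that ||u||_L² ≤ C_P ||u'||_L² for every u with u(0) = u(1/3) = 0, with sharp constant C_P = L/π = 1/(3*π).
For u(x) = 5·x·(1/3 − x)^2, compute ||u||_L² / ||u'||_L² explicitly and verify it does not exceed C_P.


||u||_L² / ||u'||_L² = sqrt(14)/42 < C_P = 1/(3*π).

u(x) = 5·x·(1/3 − x)^2, so u'(x) = 15*x^2 - 20*x/3 + 5/9.
u(x) = 5·x·(1/3 − x)^2 vanishes at x = 0 and x = 1/3, so u ∈ H^1_0(0, 1/3). Differentiate via the product rule and integrate the resulting polynomials term by term.
  ∫_0^1/3 u² dx = ∫_0^1/3 (25*x^6 - 100*x^5/3 + 50*x^4/3 - 100*x^3/27 + 25*x^2/81) dx. Term by term:
    ∫_0^1/3 25*x^6 dx = 25/15309;  ∫_0^1/3 -100*x^5/3 dx = -50/6561;  ∫_0^1/3 50*x^4/3 dx = 10/729;
    ∫_0^1/3 -100*x^3/27 dx = -25/2187;  ∫_0^1/3 25*x^2/81 dx = 25/6561.
  Sum: 25/15309 − 50/6561 + 10/729 − 25/2187 + 25/6561 = 5/45927.
  ∫_0^1/3 (u')² dx = ∫_0^1/3 (225*x^4 - 200*x^3 + 550*x^2/9 - 200*x/27 + 25/81) dx. Term by term:
    ∫_0^1/3 225*x^4 dx = 5/27;  ∫_0^1/3 -200*x^3 dx = -50/81;  ∫_0^1/3 550*x^2/9 dx = 550/729;
    ∫_0^1/3 -200*x/27 dx = -100/243;  ∫_0^1/3 25/81 dx = 25/243.
  Sum: 5/27 − 50/81 + 550/729 − 100/243 + 25/243 = 10/729.
∫_0^1/3 u² dx = 5/45927, so ||u||_L² = sqrt(35)/567.
∫_0^1/3 (u')² dx = 10/729, so ||u'||_L² = sqrt(10)/27.
Ratio ||u||_L² / ||u'||_L² = sqrt(14)/42.
Sharp Poincaré constant on H^1_0(0, 1/3) is C_P = L/π = 1/(3*π), achieved by sin(3*π·x).
A polynomial bump cannot attain the sharp Poincaré constant (only the first sine eigenfunction does), so the ratio is strictly less than C_P, consistent with ||u||_L² ≤ C_P ||u'||_L².


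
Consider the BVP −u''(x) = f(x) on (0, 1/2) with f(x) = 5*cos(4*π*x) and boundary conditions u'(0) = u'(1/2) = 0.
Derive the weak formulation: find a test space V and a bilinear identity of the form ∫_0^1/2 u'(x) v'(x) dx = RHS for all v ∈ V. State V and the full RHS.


V = H^1(0, 1/2) (no boundary constraint on v; u is determined up to an additive constant); weak form: ∫_0^1/2 u'v' dx = ∫_0^1/2 (5*cos(4*π*x)) v dx for all v ∈ V.

Multiply both sides by a test function v and integrate from 0 to 1/2:
  ∫_0^1/2 −u''(x) v(x) dx = ∫_0^1/2 f(x) v(x) dx.
Integrate the LHS by parts once:
  ∫_0^1/2 −u'' v dx = −[u'(x) v(x)]_0^1/2 + ∫_0^1/2 u'(x) v'(x) dx.
Thus ∫_0^1/2 u'(x) v'(x) dx = ∫_0^1/2 f(x) v(x) dx + [u'(x) v(x)]_0^1/2.
Choose V so that boundary terms are either known or forced to vanish.
u has homogeneous Neumann: u'(0) = u'(1/2) = 0. So [u' v]_0^1/2 = 0·v(1/2) − 0·v(0) = 0 for any v; take V = H^1(0, 1/2).
Weak formulation: find u (satisfying any essential BC) such that ∫_0^1/2 u'(x) v'(x) dx = ∫_0^1/2 f v dx for all v ∈ V (homogeneous Neumann, so boundary terms vanish).
Substituting f(x) = 5*cos(4*π*x), the right-hand side is ∫_0^1/2 (5*cos(4*π*x)) v dx.
Compatibility check (pure Neumann): taking v ≡ 1 ∈ V gives 0 = ∫_0^1/2 f dx + (0) − (0), i.e. ∫_0^1/2 f dx must equal u'(0) − u'(1/2) = 0. Indeed ∫_0^1/2 (5*cos(4*π*x)) dx = 0, so the data are compatible. The solution is then unique only up to an additive constant (fix it e.g. by requiring ∫_0^1/2 u dx = 0).


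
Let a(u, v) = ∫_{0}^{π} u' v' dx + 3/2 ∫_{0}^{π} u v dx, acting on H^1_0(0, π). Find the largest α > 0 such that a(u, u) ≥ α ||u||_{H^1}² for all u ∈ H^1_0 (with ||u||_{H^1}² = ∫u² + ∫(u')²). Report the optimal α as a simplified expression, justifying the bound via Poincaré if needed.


α = 1

Coercivity of a(·,·) on H^1_0(0, π) means a(u, u) ≥ α ||u||_{H^1}² for every u ∈ H^1_0.
The interval has length L = π, and Poincaré/coercivity depend only on L. Here a(u, u) = ∫(u')² + (3/2)·∫u².
Here c = 3/2 ≥ 1, so a(u,u) = ∫(u')² + c∫u² ≥ ∫(u')² + ∫u² = ||u||_{H^1}², i.e. α = 1 works. No larger α is possible: a(u,u) ≥ α||u||_{H^1}² means (1−α)∫(u')² ≥ (α−c)∫u², and for the modes u_n = sin(nπ(x−x₀)/L) (x₀ the left endpoint) one has ∫u_n²/∫(u_n')² = (L/(nπ))² → 0, so a(u_n,u_n)/||u_n||_{H^1}² → 1. Hence the optimal constant is α = 1.
Therefore α = 1.


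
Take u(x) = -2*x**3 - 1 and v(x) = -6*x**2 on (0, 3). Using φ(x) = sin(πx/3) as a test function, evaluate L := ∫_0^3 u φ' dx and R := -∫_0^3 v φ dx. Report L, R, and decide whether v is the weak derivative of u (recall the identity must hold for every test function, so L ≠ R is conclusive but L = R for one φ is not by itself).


LHS = -648/π^3 + 162/π, RHS = -648/π^3 + 162/π. Yes, v = u' weakly.

u(x) = -2*x**3 - 1, classical derivative u'(x) = -6*x**2.
φ(x) = sin(πx/3), so φ'(x) = π*cos(π*x/3)/3.
Note φ(0) = φ(3) = 0, so the boundary term u·φ vanishes.
LHS = ∫_0^3 u(x) φ'(x) dx = ∫_0^3 (-2*π*x^3*cos(π*x/3)/3 - π*cos(π*x/3)/3) dx. Term by term:
  ∫_0^3 -π*cos(π*x/3)/3 dx = 0;  ∫_0^3 -2*π*x^3*cos(π*x/3)/3 dx = -648/π^3 + 162/π.
Sum: 0 + -648/π^3 + 162/π = -648/π^3 + 162/π.
So LHS = -648/π^3 + 162/π.
∫_0^3 v(x) φ(x) dx = ∫_0^3 (-6*x^2*sin(π*x/3)) dx. Term by term:
  ∫_0^3 -6*x^2*sin(π*x/3) dx = -162/π + 648/π^3.
So RHS = -∫_0^3 v(x) φ(x) dx = -648/π^3 + 162/π.
LHS = RHS, so the identity holds for this test φ.
Moreover u is smooth here and v(x) = u'(x) = -6*x**2 pointwise, so the identity holds for every test function. Hence v is the weak derivative of u.


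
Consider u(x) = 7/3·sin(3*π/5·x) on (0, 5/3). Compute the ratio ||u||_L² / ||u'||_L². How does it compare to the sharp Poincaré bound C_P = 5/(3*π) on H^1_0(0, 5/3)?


||u||_L² / ||u'||_L² = 5/(3*π) = C_P.

u(x) = 7/3·sin(3*π/5·x), so u'(x) = 7*π*cos(3*π*x/5)/5.
Writing u(x) = A·sin(kπx/L) with A = 7/3 and k = 1, use ∫_0^L sin²(kπx/L) dx = L/2 and ∫_0^L cos²(kπx/L) dx = L/2.
u² = 49/9·sin²(3*π/5·x) and (u')² = 49*π^2/25·cos²(3*π/5·x), and each of sin², cos² integrates to L/2 = 5/6 over (0, 5/3).
∫_0^5/3 u² dx = 245/54, so ||u||_L² = 7*sqrt(30)/18.
∫_0^5/3 (u')² dx = 49*π^2/30, so ||u'||_L² = 7*sqrt(30)*π/30.
Ratio ||u||_L² / ||u'||_L² = 5/(3*π).
Sharp Poincaré constant on H^1_0(0, 5/3) is C_P = L/π = 5/(3*π), achieved by sin(3*π/5·x).
This is the k = 1 eigenfunction (up to amplitude), so the ratio equals the sharp Poincaré constant exactly.


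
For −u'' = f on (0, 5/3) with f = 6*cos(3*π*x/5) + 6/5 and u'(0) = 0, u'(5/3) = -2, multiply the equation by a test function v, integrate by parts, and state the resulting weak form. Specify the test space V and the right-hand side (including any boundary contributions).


V = H^1(0, 5/3) (v unrestricted at boundary; u is determined up to an additive constant); weak form: ∫_0^5/3 u'v' dx = ∫_0^5/3 (6*cos(3*π*x/5) + 6/5) v dx − 2·v(5/3) for all v ∈ V.

Multiply both sides by a test function v and integrate from 0 to 5/3:
  ∫_0^5/3 −u''(x) v(x) dx = ∫_0^5/3 f(x) v(x) dx.
Integrate the LHS by parts once:
  ∫_0^5/3 −u'' v dx = −[u'(x) v(x)]_0^5/3 + ∫_0^5/3 u'(x) v'(x) dx.
Thus ∫_0^5/3 u'(x) v'(x) dx = ∫_0^5/3 f(x) v(x) dx + [u'(x) v(x)]_0^5/3.
Choose V so that boundary terms are either known or forced to vanish.
u has inhomogeneous Neumann u'(0) = 0, u'(5/3) = -2. [u' v]_0^5/3 = (-2)·v(5/3) − (0)·v(0) = − 2·v(5/3). Take V = H^1(0, 5/3); boundary term becomes part of RHS.
Weak formulation: find u (satisfying any essential BC) such that ∫_0^5/3 u'(x) v'(x) dx = ∫_0^5/3 f v dx − 2·v(5/3) for all v ∈ V (Neumann data are natural BCs: they enter the RHS as boundary terms).
Substituting f(x) = 6*cos(3*π*x/5) + 6/5, the right-hand side is ∫_0^5/3 (6*cos(3*π*x/5) + 6/5) v dx − 2·v(5/3).
Compatibility check (pure Neumann): taking v ≡ 1 ∈ V gives 0 = ∫_0^5/3 f dx + (-2) − (0), i.e. ∫_0^5/3 f dx must equal u'(0) − u'(5/3) = 2. Indeed ∫_0^5/3 (6*cos(3*π*x/5) + 6/5) dx = 2, so the data are compatible. The solution is then unique only up to an additive constant (fix it e.g. by requiring ∫_0^5/3 u dx = 0).


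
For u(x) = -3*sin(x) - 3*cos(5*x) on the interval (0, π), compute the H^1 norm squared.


||u||_{H^1(0,π)}^2 = 126*π

u'(x) = 15*sin(5*x) - 3*cos(x).
Expand u² and (u')² and integrate term by term on (0, π), using: for integers n ≥ 1, ∫_0^π sin²(nx) dx = ∫_0^π cos²(nx) dx = π/2; for n ≠ n', ∫_0^π sin(nx)sin(n'x) dx = ∫_0^π cos(nx)cos(n'x) dx = 0; and by product-to-sum, ∫_0^π sin(nx)cos(n'x) dx = ½∫_0^π [sin((n+n')x) + sin((n−n')x)] dx, which is 0 when n+n' is even and 2n/(n²−n'²) when n+n' is odd (it need not vanish on (0, π)).
  u² squared terms: (-3)²·∫cos(5x)² dx = 9·π/2 = 9*π/2;  (-3)²·∫sin(x)² dx = 9·π/2 = 9*π/2.
  u² cross terms: 2·(-3)·(-3)·∫cos(5x)·sin(x) dx = 18·(0) = 0.
  So ∫_0^π u² dx = 9*π/2 + 9*π/2 + 0 = 9*π.
  (u')² squared terms: (-3)²·∫cos(x)² dx = 9·π/2 = 9*π/2;  (15)²·∫sin(5x)² dx = 225·π/2 = 225*π/2.
  (u')² cross terms: 2·(-3)·(15)·∫cos(x)·sin(5x) dx = -90·(0) = 0.
  So ∫_0^π (u')² dx = 9*π/2 + 225*π/2 + 0 = 117*π.
||u||_{H^1}^2 = (9*π) + (117*π) = 126*π.


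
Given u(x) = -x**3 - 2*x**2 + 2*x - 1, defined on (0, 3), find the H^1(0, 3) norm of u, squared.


||u||_{H^1}^2 = 114333/70

The H^1 norm (squared) on an interval (0, L) is
  ||u||_{H^1}^2 = ∫_0^L u(x)^2 dx + ∫_0^L u'(x)^2 dx.
Compute u'(x) = -3*x**2 - 4*x + 2.
Then u(x)^2 = x**6 + 4*x**5 - 6*x**3 + 8*x**2 - 4*x + 1 and u'(x)^2 = 9*x**4 + 24*x**3 + 4*x**2 - 16*x + 4.
Integrate each monomial from 0 to 3 using ∫_0^3 c·x^n dx = c·3^(n+1)/(n+1):
  ∫_0^3 u(x)^2 dx = ∫_0^3 (x^6 + 4*x^5 - 6*x^3 + 8*x^2 - 4*x + 1) dx. Term by term:
    ∫_0^3 x^6 dx = 2187/7;  ∫_0^3 4*x^5 dx = 486;  ∫_0^3 -6*x^3 dx = -243/2;
    ∫_0^3 8*x^2 dx = 72;  ∫_0^3 -4*x dx = -18;  ∫_0^3 1 dx = 3.
  Sum: 2187/7 + 486 − 243/2 + 72 − 18 + 3 = 10275/14.
  ∫_0^3 u'(x)^2 dx = ∫_0^3 (9*x^4 + 24*x^3 + 4*x^2 - 16*x + 4) dx. Term by term:
    ∫_0^3 9*x^4 dx = 2187/5;  ∫_0^3 24*x^3 dx = 486;  ∫_0^3 4*x^2 dx = 36;
    ∫_0^3 -16*x dx = -72;  ∫_0^3 4 dx = 12.
  Sum: 2187/5 + 486 + 36 − 72 + 12 = 4497/5.
Adding: ||u||_{H^1}^2 = 10275/14 + 4497/5 = 114333/70.


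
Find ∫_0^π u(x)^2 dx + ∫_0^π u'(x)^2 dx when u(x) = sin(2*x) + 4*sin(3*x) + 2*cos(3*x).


||u||_{H^1(0,π)}^2 = -32 + 205*π/2

u'(x) = -6*sin(3*x) + 2*cos(2*x) + 12*cos(3*x).
Expand u² and (u')² and integrate term by term on (0, π), using: for integers n ≥ 1, ∫_0^π sin²(nx) dx = ∫_0^π cos²(nx) dx = π/2; for n ≠ n', ∫_0^π sin(nx)sin(n'x) dx = ∫_0^π cos(nx)cos(n'x) dx = 0; and by product-to-sum, ∫_0^π sin(nx)cos(n'x) dx = ½∫_0^π [sin((n+n')x) + sin((n−n')x)] dx, which is 0 when n+n' is even and 2n/(n²−n'²) when n+n' is odd (it need not vanish on (0, π)).
  u² squared terms: (2)²·∫cos(3x)² dx = 4·π/2 = 2*π;  (4)²·∫sin(3x)² dx = 16·π/2 = 8*π;  (1)²·∫sin(2x)² dx = 1·π/2 = π/2.
  u² cross terms: 2·(2)·(4)·∫cos(3x)·sin(3x) dx = 16·(0) = 0;  2·(2)·(1)·∫cos(3x)·sin(2x) dx = 4·(-4/5) = -16/5;  2·(4)·(1)·∫sin(3x)·sin(2x) dx = 8·(0) = 0.
  So ∫_0^π u² dx = 2*π + 8*π + π/2 + 0 − 16/5 + 0 = -16/5 + 21*π/2.
  (u')² squared terms: (-6)²·∫sin(3x)² dx = 36·π/2 = 18*π;  (2)²·∫cos(2x)² dx = 4·π/2 = 2*π;  (12)²·∫cos(3x)² dx = 144·π/2 = 72*π.
  (u')² cross terms: 2·(-6)·(2)·∫sin(3x)·cos(2x) dx = -24·(6/5) = -144/5;  2·(-6)·(12)·∫sin(3x)·cos(3x) dx = -144·(0) = 0;  2·(2)·(12)·∫cos(2x)·cos(3x) dx = 48·(0) = 0.
  So ∫_0^π (u')² dx = 18*π + 2*π + 72*π − 144/5 + 0 + 0 = -144/5 + 92*π.
||u||_{H^1}^2 = (-16/5 + 21*π/2) + (-144/5 + 92*π) = -32 + 205*π/2.


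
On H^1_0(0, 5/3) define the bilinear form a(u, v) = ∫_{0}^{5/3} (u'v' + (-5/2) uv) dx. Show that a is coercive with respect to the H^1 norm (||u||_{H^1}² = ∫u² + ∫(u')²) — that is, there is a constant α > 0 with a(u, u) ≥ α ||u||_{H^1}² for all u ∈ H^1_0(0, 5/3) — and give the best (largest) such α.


α = (-125 + 18*π^2)/(2*(25 + 9*π^2))

Coercivity of a(·,·) on H^1_0(0, 5/3) means a(u, u) ≥ α ||u||_{H^1}² for every u ∈ H^1_0.
The interval has length L = 5/3, and Poincaré/coercivity depend only on L. Here a(u, u) = ∫(u')² + (-5/2)·∫u².
Here c = -5/2 < 0 with |c| < (π/L)² = 9*π^2/25, so coercivity still holds. The condition a(u,u) ≥ α||u||_{H^1}² reads (1−α)∫(u')² ≥ (α−c)∫u². Any admissible α is ≤ 1 (rapidly oscillating u have ∫u²/∫(u')² → 0), and α = 1 would force 0 ≥ (1−c)∫u², impossible since c < 1; so 1−α > 0. By the sharp Poincaré inequality on H^1_0 of an interval of length L, ∫(u')² ≥ (π/L)²∫u² with equality for the first sine mode sin(π(x−x₀)/L) (x₀ the left endpoint), so the inequality holds for all u iff (1−α)(π/L)² ≥ α − c, i.e. α ≤ ((π/L)² + c)/((π/L)² + 1) = (1 + c(L/π)²)/(1 + (L/π)²). (Direct route, valid since c ≤ 0: Poincaré gives c∫u² ≥ c(L/π)²∫(u')², so a(u,u) ≥ (1 + c(L/π)²)∫(u')², while ||u||_{H^1}² ≤ (1 + (L/π)²)∫(u')²; dividing yields the same α.) With (π/L)² = 9*π^2/25 and c = -5/2, the largest admissible constant is α = ((π/L)² + c)/((π/L)² + 1).
Simplifying, α = (-125 + 18*π^2)/(2*(25 + 9*π^2)).


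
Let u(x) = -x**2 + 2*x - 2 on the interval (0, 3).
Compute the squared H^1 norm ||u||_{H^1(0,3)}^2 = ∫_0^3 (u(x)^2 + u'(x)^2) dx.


||u||_{H^1}^2 = 138/5

The H^1 norm (squared) on an interval (0, L) is
  ||u||_{H^1}^2 = ∫_0^L u(x)^2 dx + ∫_0^L u'(x)^2 dx.
Compute u'(x) = 2 - 2*x.
Then u(x)^2 = x**4 - 4*x**3 + 8*x**2 - 8*x + 4 and u'(x)^2 = 4*x**2 - 8*x + 4.
Integrate each monomial from 0 to 3 using ∫_0^3 c·x^n dx = c·3^(n+1)/(n+1):
  ∫_0^3 u(x)^2 dx = ∫_0^3 (x^4 - 4*x^3 + 8*x^2 - 8*x + 4) dx. Term by term:
    ∫_0^3 x^4 dx = 243/5;  ∫_0^3 -4*x^3 dx = -81;  ∫_0^3 8*x^2 dx = 72;
    ∫_0^3 -8*x dx = -36;  ∫_0^3 4 dx = 12.
  Sum: 243/5 − 81 + 72 − 36 + 12 = 78/5.
  ∫_0^3 u'(x)^2 dx = ∫_0^3 (4*x^2 - 8*x + 4) dx. Term by term:
    ∫_0^3 4*x^2 dx = 36;  ∫_0^3 -8*x dx = -36;  ∫_0^3 4 dx = 12.
  Sum: 36 − 36 + 12 = 12.
Adding: ||u||_{H^1}^2 = 78/5 + 12 = 138/5.


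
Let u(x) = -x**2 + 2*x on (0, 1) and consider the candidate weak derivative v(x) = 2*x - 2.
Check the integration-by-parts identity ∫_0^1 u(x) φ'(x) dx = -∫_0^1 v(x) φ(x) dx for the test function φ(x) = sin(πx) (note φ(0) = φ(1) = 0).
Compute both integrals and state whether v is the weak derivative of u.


LHS = -2/π, RHS = 2/π. No, v is not the weak derivative of u.

u(x) = -x**2 + 2*x, classical derivative u'(x) = 2 - 2*x.
φ(x) = sin(πx), so φ'(x) = π*cos(π*x).
Note φ(0) = φ(1) = 0, so the boundary term u·φ vanishes.
LHS = ∫_0^1 u(x) φ'(x) dx = ∫_0^1 (-π*x^2*cos(π*x) + 2*π*x*cos(π*x)) dx. Term by term:
  ∫_0^1 -π*x^2*cos(π*x) dx = 2/π;  ∫_0^1 2*π*x*cos(π*x) dx = -4/π.
Sum: 2/π − 4/π = -2/π.
So LHS = -2/π.
∫_0^1 v(x) φ(x) dx = ∫_0^1 (2*x*sin(π*x) - 2*sin(π*x)) dx. Term by term:
  ∫_0^1 -2*sin(π*x) dx = -4/π;  ∫_0^1 2*x*sin(π*x) dx = 2/π.
Sum: -4/π + 2/π = -2/π.
So RHS = -∫_0^1 v(x) φ(x) dx = 2/π.
LHS − RHS = -4/π ≠ 0, so the identity fails.
(For a valid weak derivative the identity must hold for EVERY test function, in particular this one. The failure shows v is NOT the weak derivative of u.)
Correct weak derivative would be u'(x) = 2 - 2*x.


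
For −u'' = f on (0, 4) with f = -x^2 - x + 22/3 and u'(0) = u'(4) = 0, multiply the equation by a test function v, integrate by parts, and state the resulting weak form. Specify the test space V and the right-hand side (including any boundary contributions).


V = H^1(0, 4) (no boundary constraint on v; u is determined up to an additive constant); weak form: ∫_0^4 u'v' dx = ∫_0^4 (-x^2 - x + 22/3) v dx for all v ∈ V.

Multiply both sides by a test function v and integrate from 0 to 4:
  ∫_0^4 −u''(x) v(x) dx = ∫_0^4 f(x) v(x) dx.
Integrate the LHS by parts once:
  ∫_0^4 −u'' v dx = −[u'(x) v(x)]_0^4 + ∫_0^4 u'(x) v'(x) dx.
Thus ∫_0^4 u'(x) v'(x) dx = ∫_0^4 f(x) v(x) dx + [u'(x) v(x)]_0^4.
Choose V so that boundary terms are either known or forced to vanish.
u has homogeneous Neumann: u'(0) = u'(4) = 0. So [u' v]_0^4 = 0·v(4) − 0·v(0) = 0 for any v; take V = H^1(0, 4).
Weak formulation: find u (satisfying any essential BC) such that ∫_0^4 u'(x) v'(x) dx = ∫_0^4 f v dx for all v ∈ V (homogeneous Neumann, so boundary terms vanish).
Substituting f(x) = -x^2 - x + 22/3, the right-hand side is ∫_0^4 (-x^2 - x + 22/3) v dx.
Compatibility check (pure Neumann): taking v ≡ 1 ∈ V gives 0 = ∫_0^4 f dx + (0) − (0), i.e. ∫_0^4 f dx must equal u'(0) − u'(4) = 0. Indeed ∫_0^4 (-x^2 - x + 22/3) dx = 0, so the data are compatible. The solution is then unique only up to an additive constant (fix it e.g. by requiring ∫_0^4 u dx = 0).


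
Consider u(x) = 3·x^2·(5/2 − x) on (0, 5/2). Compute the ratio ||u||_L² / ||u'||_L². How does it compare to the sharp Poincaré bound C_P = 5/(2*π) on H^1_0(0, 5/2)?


||u||_L² / ||u'||_L² = 5*sqrt(14)/28 < C_P = 5/(2*π).

u(x) = 3·x^2·(5/2 − x), so u'(x) = 3*x*(5 - 3*x).
u(x) = 3·x^2·(5/2 − x) vanishes at x = 0 and x = 5/2, so u ∈ H^1_0(0, 5/2). Differentiate via the product rule and integrate the resulting polynomials term by term.
  ∫_0^5/2 u² dx = ∫_0^5/2 (9*x^6 - 45*x^5 + 225*x^4/4) dx. Term by term:
    ∫_0^5/2 9*x^6 dx = 703125/896;  ∫_0^5/2 -45*x^5 dx = -234375/128;  ∫_0^5/2 225*x^4/4 dx = 140625/128.
  Sum: 703125/896 − 234375/128 + 140625/128 = 46875/896.
  ∫_0^5/2 (u')² dx = ∫_0^5/2 (81*x^4 - 270*x^3 + 225*x^2) dx. Term by term:
    ∫_0^5/2 81*x^4 dx = 50625/32;  ∫_0^5/2 -270*x^3 dx = -84375/32;  ∫_0^5/2 225*x^2 dx = 9375/8.
  Sum: 50625/32 − 84375/32 + 9375/8 = 1875/16.
∫_0^5/2 u² dx = 46875/896, so ||u||_L² = 125*sqrt(42)/112.
∫_0^5/2 (u')² dx = 1875/16, so ||u'||_L² = 25*sqrt(3)/4.
Ratio ||u||_L² / ||u'||_L² = 5*sqrt(14)/28.
Sharp Poincaré constant on H^1_0(0, 5/2) is C_P = L/π = 5/(2*π), achieved by sin(2*π/5·x).
A polynomial bump cannot attain the sharp Poincaré constant (only the first sine eigenfunction does), so the ratio is strictly less than C_P, consistent with ||u||_L² ≤ C_P ||u'||_L².


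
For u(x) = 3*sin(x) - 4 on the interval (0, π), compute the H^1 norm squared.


||u||_{H^1(0,π)}^2 = -48 + 25*π

u'(x) = 3*cos(x).
Expand u² and (u')² and integrate term by term on (0, π), using: for integers n ≥ 1, ∫_0^π sin²(nx) dx = ∫_0^π cos²(nx) dx = π/2; for n ≠ n', ∫_0^π sin(nx)sin(n'x) dx = ∫_0^π cos(nx)cos(n'x) dx = 0; and by product-to-sum, ∫_0^π sin(nx)cos(n'x) dx = ½∫_0^π [sin((n+n')x) + sin((n−n')x)] dx, which is 0 when n+n' is even and 2n/(n²−n'²) when n+n' is odd (it need not vanish on (0, π)). For the constant mode: ∫_0^π 1 dx = π, ∫_0^π cos(nx) dx = 0, ∫_0^π sin(nx) dx = (1−(−1)^n)/n.
  u² squared terms: (-4)²·∫1 dx = 16·π = 16*π;  (3)²·∫sin(x)² dx = 9·π/2 = 9*π/2.
  u² cross terms: 2·(-4)·(3)·∫1·sin(x) dx = -24·(2) = -48.
  So ∫_0^π u² dx = 16*π + 9*π/2 − 48 = -48 + 41*π/2.
  (u')² squared terms: (3)²·∫cos(x)² dx = 9·π/2 = 9*π/2.
  So ∫_0^π (u')² dx = 9*π/2.
||u||_{H^1}^2 = (-48 + 41*π/2) + (9*π/2) = -48 + 25*π.


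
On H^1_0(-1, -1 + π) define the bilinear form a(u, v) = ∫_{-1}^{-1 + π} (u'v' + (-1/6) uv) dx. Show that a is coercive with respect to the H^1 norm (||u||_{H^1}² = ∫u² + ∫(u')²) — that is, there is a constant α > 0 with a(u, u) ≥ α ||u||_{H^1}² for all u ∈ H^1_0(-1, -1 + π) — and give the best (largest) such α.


α = 5/12

Coercivity of a(·,·) on H^1_0(-1, -1 + π) means a(u, u) ≥ α ||u||_{H^1}² for every u ∈ H^1_0.
The interval has length L = π, and Poincaré/coercivity depend only on L. Here a(u, u) = ∫(u')² + (-1/6)·∫u².
Here c = -1/6 < 0 with |c| < (π/L)² = 1, so coercivity still holds. The condition a(u,u) ≥ α||u||_{H^1}² reads (1−α)∫(u')² ≥ (α−c)∫u². Any admissible α is ≤ 1 (rapidly oscillating u have ∫u²/∫(u')² → 0), and α = 1 would force 0 ≥ (1−c)∫u², impossible since c < 1; so 1−α > 0. By the sharp Poincaré inequality on H^1_0 of an interval of length L, ∫(u')² ≥ (π/L)²∫u² with equality for the first sine mode sin(π(x−x₀)/L) (x₀ the left endpoint), so the inequality holds for all u iff (1−α)(π/L)² ≥ α − c, i.e. α ≤ ((π/L)² + c)/((π/L)² + 1) = (1 + c(L/π)²)/(1 + (L/π)²). (Direct route, valid since c ≤ 0: Poincaré gives c∫u² ≥ c(L/π)²∫(u')², so a(u,u) ≥ (1 + c(L/π)²)∫(u')², while ||u||_{H^1}² ≤ (1 + (L/π)²)∫(u')²; dividing yields the same α.) With (π/L)² = 1 and c = -1/6, the largest admissible constant is α = ((π/L)² + c)/((π/L)² + 1).
Simplifying, α = 5/12.


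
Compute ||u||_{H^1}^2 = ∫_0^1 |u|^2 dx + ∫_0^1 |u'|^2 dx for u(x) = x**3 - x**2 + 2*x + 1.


||u||_{H^1}^2 = 1703/210

The H^1 norm (squared) on an interval (0, L) is
  ||u||_{H^1}^2 = ∫_0^L u(x)^2 dx + ∫_0^L u'(x)^2 dx.
Compute u'(x) = 3*x**2 - 2*x + 2.
Then u(x)^2 = x**6 - 2*x**5 + 5*x**4 - 2*x**3 + 2*x**2 + 4*x + 1 and u'(x)^2 = 9*x**4 - 12*x**3 + 16*x**2 - 8*x + 4.
Integrate each monomial from 0 to 1 using ∫_0^1 c·x^n dx = c·1^(n+1)/(n+1):
  ∫_0^1 u(x)^2 dx = ∫_0^1 (x^6 - 2*x^5 + 5*x^4 - 2*x^3 + 2*x^2 + 4*x + 1) dx. Term by term:
    ∫_0^1 x^6 dx = 1/7;  ∫_0^1 -2*x^5 dx = -1/3;  ∫_0^1 5*x^4 dx = 1;
    ∫_0^1 -2*x^3 dx = -1/2;  ∫_0^1 2*x^2 dx = 2/3;  ∫_0^1 4*x dx = 2;
    ∫_0^1 1 dx = 1.
  Sum: 1/7 − 1/3 + 1 − 1/2 + 2/3 + 2 + 1 = 167/42.
  ∫_0^1 u'(x)^2 dx = ∫_0^1 (9*x^4 - 12*x^3 + 16*x^2 - 8*x + 4) dx. Term by term:
    ∫_0^1 9*x^4 dx = 9/5;  ∫_0^1 -12*x^3 dx = -3;  ∫_0^1 16*x^2 dx = 16/3;
    ∫_0^1 -8*x dx = -4;  ∫_0^1 4 dx = 4.
  Sum: 9/5 − 3 + 16/3 − 4 + 4 = 62/15.
Adding: ||u||_{H^1}^2 = 167/42 + 62/15 = 1703/210.


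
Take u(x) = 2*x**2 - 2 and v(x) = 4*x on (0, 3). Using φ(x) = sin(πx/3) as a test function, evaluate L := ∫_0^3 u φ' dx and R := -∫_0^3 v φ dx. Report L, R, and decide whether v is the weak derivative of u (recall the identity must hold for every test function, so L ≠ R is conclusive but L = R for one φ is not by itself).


LHS = -36/π, RHS = -36/π. Yes, v = u' weakly.

u(x) = 2*x**2 - 2, classical derivative u'(x) = 4*x.
φ(x) = sin(πx/3), so φ'(x) = π*cos(π*x/3)/3.
Note φ(0) = φ(3) = 0, so the boundary term u·φ vanishes.
LHS = ∫_0^3 u(x) φ'(x) dx = ∫_0^3 (2*π*x^2*cos(π*x/3)/3 - 2*π*cos(π*x/3)/3) dx. Term by term:
  ∫_0^3 -2*π*cos(π*x/3)/3 dx = 0;  ∫_0^3 2*π*x^2*cos(π*x/3)/3 dx = -36/π.
Sum: 0 − 36/π = -36/π.
So LHS = -36/π.
∫_0^3 v(x) φ(x) dx = ∫_0^3 (4*x*sin(π*x/3)) dx. Term by term:
  ∫_0^3 4*x*sin(π*x/3) dx = 36/π.
So RHS = -∫_0^3 v(x) φ(x) dx = -36/π.
LHS = RHS, so the identity holds for this test φ.
Moreover u is smooth here and v(x) = u'(x) = 4*x pointwise, so the identity holds for every test function. Hence v is the weak derivative of u.


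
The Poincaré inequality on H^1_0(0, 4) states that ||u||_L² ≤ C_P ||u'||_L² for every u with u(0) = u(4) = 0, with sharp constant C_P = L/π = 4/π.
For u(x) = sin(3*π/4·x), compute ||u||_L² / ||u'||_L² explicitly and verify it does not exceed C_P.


||u||_L² / ||u'||_L² = 4/(3*π) < C_P = 4/π.

u(x) = sin(3*π/4·x), so u'(x) = 3*π*cos(3*π*x/4)/4.
Writing u(x) = A·sin(kπx/L) with A = 1 and k = 3, use ∫_0^L sin²(kπx/L) dx = L/2 and ∫_0^L cos²(kπx/L) dx = L/2.
u² = 1·sin²(3*π/4·x) and (u')² = 9*π^2/16·cos²(3*π/4·x), and each of sin², cos² integrates to L/2 = 2 over (0, 4).
∫_0^4 u² dx = 2, so ||u||_L² = sqrt(2).
∫_0^4 (u')² dx = 9*π^2/8, so ||u'||_L² = 3*sqrt(2)*π/4.
Ratio ||u||_L² / ||u'||_L² = 4/(3*π).
Sharp Poincaré constant on H^1_0(0, 4) is C_P = L/π = 4/π, achieved by sin(π/4·x).
This is the k = 3 harmonic; the ratio L/(kπ) is strictly less than C_P = L/π, consistent with the sharp inequality ||u||_L² ≤ C_P ||u'||_L².


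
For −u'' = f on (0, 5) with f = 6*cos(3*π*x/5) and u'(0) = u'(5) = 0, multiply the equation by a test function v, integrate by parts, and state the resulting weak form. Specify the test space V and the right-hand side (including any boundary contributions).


V = H^1(0, 5) (no boundary constraint on v; u is determined up to an additive constant); weak form: ∫_0^5 u'v' dx = ∫_0^5 (6*cos(3*π*x/5)) v dx for all v ∈ V.

Multiply both sides by a test function v and integrate from 0 to 5:
  ∫_0^5 −u''(x) v(x) dx = ∫_0^5 f(x) v(x) dx.
Integrate the LHS by parts once:
  ∫_0^5 −u'' v dx = −[u'(x) v(x)]_0^5 + ∫_0^5 u'(x) v'(x) dx.
Thus ∫_0^5 u'(x) v'(x) dx = ∫_0^5 f(x) v(x) dx + [u'(x) v(x)]_0^5.
Choose V so that boundary terms are either known or forced to vanish.
u has homogeneous Neumann: u'(0) = u'(5) = 0. So [u' v]_0^5 = 0·v(5) − 0·v(0) = 0 for any v; take V = H^1(0, 5).
Weak formulation: find u (satisfying any essential BC) such that ∫_0^5 u'(x) v'(x) dx = ∫_0^5 f v dx for all v ∈ V (homogeneous Neumann, so boundary terms vanish).
Substituting f(x) = 6*cos(3*π*x/5), the right-hand side is ∫_0^5 (6*cos(3*π*x/5)) v dx.
Compatibility check (pure Neumann): taking v ≡ 1 ∈ V gives 0 = ∫_0^5 f dx + (0) − (0), i.e. ∫_0^5 f dx must equal u'(0) − u'(5) = 0. Indeed ∫_0^5 (6*cos(3*π*x/5)) dx = 0, so the data are compatible. The solution is then unique only up to an additive constant (fix it e.g. by requiring ∫_0^5 u dx = 0).


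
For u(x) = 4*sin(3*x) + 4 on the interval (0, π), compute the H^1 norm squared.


||u||_{H^1(0,π)}^2 = 64/3 + 96*π

u'(x) = 12*cos(3*x).
Expand u² and (u')² and integrate term by term on (0, π), using: for integers n ≥ 1, ∫_0^π sin²(nx) dx = ∫_0^π cos²(nx) dx = π/2; for n ≠ n', ∫_0^π sin(nx)sin(n'x) dx = ∫_0^π cos(nx)cos(n'x) dx = 0; and by product-to-sum, ∫_0^π sin(nx)cos(n'x) dx = ½∫_0^π [sin((n+n')x) + sin((n−n')x)] dx, which is 0 when n+n' is even and 2n/(n²−n'²) when n+n' is odd (it need not vanish on (0, π)). For the constant mode: ∫_0^π 1 dx = π, ∫_0^π cos(nx) dx = 0, ∫_0^π sin(nx) dx = (1−(−1)^n)/n.
  u² squared terms: (4)²·∫1 dx = 16·π = 16*π;  (4)²·∫sin(3x)² dx = 16·π/2 = 8*π.
  u² cross terms: 2·(4)·(4)·∫1·sin(3x) dx = 32·(2/3) = 64/3.
  So ∫_0^π u² dx = 16*π + 8*π + 64/3 = 64/3 + 24*π.
  (u')² squared terms: (12)²·∫cos(3x)² dx = 144·π/2 = 72*π.
  So ∫_0^π (u')² dx = 72*π.
||u||_{H^1}^2 = (64/3 + 24*π) + (72*π) = 64/3 + 96*π.


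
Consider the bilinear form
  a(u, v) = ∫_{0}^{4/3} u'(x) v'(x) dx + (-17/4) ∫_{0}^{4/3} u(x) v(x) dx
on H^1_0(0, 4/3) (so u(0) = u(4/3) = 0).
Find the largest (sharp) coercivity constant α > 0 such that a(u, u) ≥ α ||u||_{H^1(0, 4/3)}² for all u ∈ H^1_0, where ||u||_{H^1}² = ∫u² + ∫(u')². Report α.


α = (-68 + 9*π^2)/(16 + 9*π^2)

Coercivity of a(·,·) on H^1_0(0, 4/3) means a(u, u) ≥ α ||u||_{H^1}² for every u ∈ H^1_0.
The interval has length L = 4/3, and Poincaré/coercivity depend only on L. Here a(u, u) = ∫(u')² + (-17/4)·∫u².
Here c = -17/4 < 0 with |c| < (π/L)² = 9*π^2/16, so coercivity still holds. The condition a(u,u) ≥ α||u||_{H^1}² reads (1−α)∫(u')² ≥ (α−c)∫u². Any admissible α is ≤ 1 (rapidly oscillating u have ∫u²/∫(u')² → 0), and α = 1 would force 0 ≥ (1−c)∫u², impossible since c < 1; so 1−α > 0. By the sharp Poincaré inequality on H^1_0 of an interval of length L, ∫(u')² ≥ (π/L)²∫u² with equality for the first sine mode sin(π(x−x₀)/L) (x₀ the left endpoint), so the inequality holds for all u iff (1−α)(π/L)² ≥ α − c, i.e. α ≤ ((π/L)² + c)/((π/L)² + 1) = (1 + c(L/π)²)/(1 + (L/π)²). (Direct route, valid since c ≤ 0: Poincaré gives c∫u² ≥ c(L/π)²∫(u')², so a(u,u) ≥ (1 + c(L/π)²)∫(u')², while ||u||_{H^1}² ≤ (1 + (L/π)²)∫(u')²; dividing yields the same α.) With (π/L)² = 9*π^2/16 and c = -17/4, the largest admissible constant is α = ((π/L)² + c)/((π/L)² + 1).
Simplifying, α = (-68 + 9*π^2)/(16 + 9*π^2).


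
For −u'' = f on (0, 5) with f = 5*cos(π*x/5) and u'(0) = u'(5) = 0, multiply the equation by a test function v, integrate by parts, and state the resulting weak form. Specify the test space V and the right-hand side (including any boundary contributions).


V = H^1(0, 5) (no boundary constraint on v; u is determined up to an additive constant); weak form: ∫_0^5 u'v' dx = ∫_0^5 (5*cos(π*x/5)) v dx for all v ∈ V.

Multiply both sides by a test function v and integrate from 0 to 5:
  ∫_0^5 −u''(x) v(x) dx = ∫_0^5 f(x) v(x) dx.
Integrate the LHS by parts once:
  ∫_0^5 −u'' v dx = −[u'(x) v(x)]_0^5 + ∫_0^5 u'(x) v'(x) dx.
Thus ∫_0^5 u'(x) v'(x) dx = ∫_0^5 f(x) v(x) dx + [u'(x) v(x)]_0^5.
Choose V so that boundary terms are either known or forced to vanish.
u has homogeneous Neumann: u'(0) = u'(5) = 0. So [u' v]_0^5 = 0·v(5) − 0·v(0) = 0 for any v; take V = H^1(0, 5).
Weak formulation: find u (satisfying any essential BC) such that ∫_0^5 u'(x) v'(x) dx = ∫_0^5 f v dx for all v ∈ V (homogeneous Neumann, so boundary terms vanish).
Substituting f(x) = 5*cos(π*x/5), the right-hand side is ∫_0^5 (5*cos(π*x/5)) v dx.
Compatibility check (pure Neumann): taking v ≡ 1 ∈ V gives 0 = ∫_0^5 f dx + (0) − (0), i.e. ∫_0^5 f dx must equal u'(0) − u'(5) = 0. Indeed ∫_0^5 (5*cos(π*x/5)) dx = 0, so the data are compatible. The solution is then unique only up to an additive constant (fix it e.g. by requiring ∫_0^5 u dx = 0).


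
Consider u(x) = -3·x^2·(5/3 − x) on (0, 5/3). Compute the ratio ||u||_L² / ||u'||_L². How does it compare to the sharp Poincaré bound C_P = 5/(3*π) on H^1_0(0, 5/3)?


||u||_L² / ||u'||_L² = 5*sqrt(14)/42 < C_P = 5/(3*π).

u(x) = -3·x^2·(5/3 − x), so u'(x) = x*(9*x - 10).
u(x) = -3·x^2·(5/3 − x) vanishes at x = 0 and x = 5/3, so u ∈ H^1_0(0, 5/3). Differentiate via the product rule and integrate the resulting polynomials term by term.
  ∫_0^5/3 u² dx = ∫_0^5/3 (9*x^6 - 30*x^5 + 25*x^4) dx. Term by term:
    ∫_0^5/3 9*x^6 dx = 78125/1701;  ∫_0^5/3 -30*x^5 dx = -78125/729;  ∫_0^5/3 25*x^4 dx = 15625/243.
  Sum: 78125/1701 − 78125/729 + 15625/243 = 15625/5103.
  ∫_0^5/3 (u')² dx = ∫_0^5/3 (81*x^4 - 180*x^3 + 100*x^2) dx. Term by term:
    ∫_0^5/3 81*x^4 dx = 625/3;  ∫_0^5/3 -180*x^3 dx = -3125/9;  ∫_0^5/3 100*x^2 dx = 12500/81.
  Sum: 625/3 − 3125/9 + 12500/81 = 1250/81.
∫_0^5/3 u² dx = 15625/5103, so ||u||_L² = 125*sqrt(7)/189.
∫_0^5/3 (u')² dx = 1250/81, so ||u'||_L² = 25*sqrt(2)/9.
Ratio ||u||_L² / ||u'||_L² = 5*sqrt(14)/42.
Sharp Poincaré constant on H^1_0(0, 5/3) is C_P = L/π = 5/(3*π), achieved by sin(3*π/5·x).
A polynomial bump cannot attain the sharp Poincaré constant (only the first sine eigenfunction does), so the ratio is strictly less than C_P, consistent with ||u||_L² ≤ C_P ||u'||_L².


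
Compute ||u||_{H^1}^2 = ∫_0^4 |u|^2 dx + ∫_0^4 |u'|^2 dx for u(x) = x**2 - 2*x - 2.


||u||_{H^1}^2 = 992/15

The H^1 norm (squared) on an interval (0, L) is
  ||u||_{H^1}^2 = ∫_0^L u(x)^2 dx + ∫_0^L u'(x)^2 dx.
Compute u'(x) = 2*x - 2.
Then u(x)^2 = x**4 - 4*x**3 + 8*x + 4 and u'(x)^2 = 4*x**2 - 8*x + 4.
Integrate each monomial from 0 to 4 using ∫_0^4 c·x^n dx = c·4^(n+1)/(n+1):
  ∫_0^4 u(x)^2 dx = ∫_0^4 (x^4 - 4*x^3 + 8*x + 4) dx. Term by term:
    ∫_0^4 x^4 dx = 1024/5;  ∫_0^4 -4*x^3 dx = -256;  ∫_0^4 8*x dx = 64;
    ∫_0^4 4 dx = 16.
  Sum: 1024/5 − 256 + 64 + 16 = 144/5.
  ∫_0^4 u'(x)^2 dx = ∫_0^4 (4*x^2 - 8*x + 4) dx. Term by term:
    ∫_0^4 4*x^2 dx = 256/3;  ∫_0^4 -8*x dx = -64;  ∫_0^4 4 dx = 16.
  Sum: 256/3 − 64 + 16 = 112/3.
Adding: ||u||_{H^1}^2 = 144/5 + 112/3 = 992/15.


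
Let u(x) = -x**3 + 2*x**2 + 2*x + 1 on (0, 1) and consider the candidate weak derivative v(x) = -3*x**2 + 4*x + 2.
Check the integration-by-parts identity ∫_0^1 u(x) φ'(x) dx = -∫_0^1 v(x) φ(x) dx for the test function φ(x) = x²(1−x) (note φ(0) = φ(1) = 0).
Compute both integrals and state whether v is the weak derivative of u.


LHS = -4/15, RHS = -4/15. Yes, v = u' weakly.

u(x) = -x**3 + 2*x**2 + 2*x + 1, classical derivative u'(x) = -3*x**2 + 4*x + 2.
φ(x) = x²(1−x), so φ'(x) = x*(2 - 3*x).
Note φ(0) = φ(1) = 0, so the boundary term u·φ vanishes.
LHS = ∫_0^1 u(x) φ'(x) dx = ∫_0^1 (3*x^5 - 8*x^4 - 2*x^3 + x^2 + 2*x) dx. Term by term:
  ∫_0^1 3*x^5 dx = 1/2;  ∫_0^1 -8*x^4 dx = -8/5;  ∫_0^1 -2*x^3 dx = -1/2;
  ∫_0^1 x^2 dx = 1/3;  ∫_0^1 2*x dx = 1.
Sum: 1/2 − 8/5 − 1/2 + 1/3 + 1 = -4/15.
So LHS = -4/15.
∫_0^1 v(x) φ(x) dx = ∫_0^1 (3*x^5 - 7*x^4 + 2*x^3 + 2*x^2) dx. Term by term:
  ∫_0^1 3*x^5 dx = 1/2;  ∫_0^1 -7*x^4 dx = -7/5;  ∫_0^1 2*x^3 dx = 1/2;
  ∫_0^1 2*x^2 dx = 2/3.
Sum: 1/2 − 7/5 + 1/2 + 2/3 = 4/15.
So RHS = -∫_0^1 v(x) φ(x) dx = -4/15.
LHS = RHS, so the identity holds for this test φ.
Moreover u is smooth here and v(x) = u'(x) = -3*x**2 + 4*x + 2 pointwise, so the identity holds for every test function. Hence v is the weak derivative of u.


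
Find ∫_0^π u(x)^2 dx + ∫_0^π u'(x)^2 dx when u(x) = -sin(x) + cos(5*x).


||u||_{H^1(0,π)}^2 = 14*π

u'(x) = -5*sin(5*x) - cos(x).
Expand u² and (u')² and integrate term by term on (0, π), using: for integers n ≥ 1, ∫_0^π sin²(nx) dx = ∫_0^π cos²(nx) dx = π/2; for n ≠ n', ∫_0^π sin(nx)sin(n'x) dx = ∫_0^π cos(nx)cos(n'x) dx = 0; and by product-to-sum, ∫_0^π sin(nx)cos(n'x) dx = ½∫_0^π [sin((n+n')x) + sin((n−n')x)] dx, which is 0 when n+n' is even and 2n/(n²−n'²) when n+n' is odd (it need not vanish on (0, π)).
  u² squared terms: (-1)²·∫sin(x)² dx = 1·π/2 = π/2;  (1)²·∫cos(5x)² dx = 1·π/2 = π/2.
  u² cross terms: 2·(-1)·(1)·∫sin(x)·cos(5x) dx = -2·(0) = 0.
  So ∫_0^π u² dx = π/2 + π/2 + 0 = π.
  (u')² squared terms: (-1)²·∫cos(x)² dx = 1·π/2 = π/2;  (-5)²·∫sin(5x)² dx = 25·π/2 = 25*π/2.
  (u')² cross terms: 2·(-1)·(-5)·∫cos(x)·sin(5x) dx = 10·(0) = 0.
  So ∫_0^π (u')² dx = π/2 + 25*π/2 + 0 = 13*π.
||u||_{H^1}^2 = (π) + (13*π) = 14*π.
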